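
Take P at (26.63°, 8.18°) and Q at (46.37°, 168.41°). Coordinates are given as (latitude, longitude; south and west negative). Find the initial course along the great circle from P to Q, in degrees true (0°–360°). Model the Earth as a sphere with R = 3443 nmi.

θ = atan2( sin Δλ·cos φ₂ ,  cos φ₁ sin φ₂ − sin φ₁ cos φ₂ cos Δλ )
  = atan2(+0.2334, +0.9381) = 13.97°

14.0°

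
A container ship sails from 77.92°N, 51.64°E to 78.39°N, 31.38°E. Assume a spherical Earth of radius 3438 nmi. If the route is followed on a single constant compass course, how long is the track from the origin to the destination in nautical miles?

251 nmi

Δψ = ln[tan(π/4+φ₂/2)/tan(π/4+φ₁/2)] = +0.0400;  Δφ = +0.0082 rad,  Δλ = -0.3536 rad
q = Δφ/Δψ = 0.2052
d = R·√(Δφ² + q²Δλ²) = 3438·0.07304 = 251 nmi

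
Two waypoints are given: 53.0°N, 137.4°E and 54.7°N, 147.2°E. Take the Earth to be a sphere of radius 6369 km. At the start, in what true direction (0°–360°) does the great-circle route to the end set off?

69.7°

θ = atan2( sin Δλ·cos φ₂ ,  cos φ₁ sin φ₂ − sin φ₁ cos φ₂ cos Δλ )
  = atan2(+0.0984, +0.0364) = 69.69°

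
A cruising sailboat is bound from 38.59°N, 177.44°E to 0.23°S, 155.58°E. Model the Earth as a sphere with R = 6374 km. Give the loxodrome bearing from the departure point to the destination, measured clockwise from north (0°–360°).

207.4°

Δψ = ln[tan(π/4+φ₂/2)/tan(π/4+φ₁/2)] = -0.7351
Δλ = -0.3815 rad (taken the short way round)
course = atan2(Δλ, Δψ) = 207.43°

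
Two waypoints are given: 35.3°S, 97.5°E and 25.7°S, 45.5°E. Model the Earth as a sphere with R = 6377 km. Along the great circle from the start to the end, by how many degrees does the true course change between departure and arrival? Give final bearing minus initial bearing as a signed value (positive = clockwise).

+27.9°

Initial bearing θ₁ = atan2(sin Δλ cos φ₂, cos φ₁ sin φ₂ − sin φ₁ cos φ₂ cos Δλ) = 267.31°
Final bearing θ₂ = (initial bearing from the destination back to the start) + 180° = 295.21°
Δθ = θ₂ − θ₁ = +27.9°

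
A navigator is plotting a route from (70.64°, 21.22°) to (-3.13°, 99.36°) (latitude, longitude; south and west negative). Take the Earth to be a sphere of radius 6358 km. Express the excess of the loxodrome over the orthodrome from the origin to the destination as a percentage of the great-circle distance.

Great circle: σ = 1.5543 rad → d_gc = Rσ = 9882.1 km
Rhumb: Δφ = -1.2875, Δλ = +1.3638, Δψ = -1.8232, q = Δφ/Δψ = 0.7062 → d_rh = R√(Δφ²+q²Δλ²) = 10222.9 km
Excess = (10222.9 − 9882.1) / 9882.1 = 340.8 / 9882.1 = 3.449% ≈ 3.4%

3.4%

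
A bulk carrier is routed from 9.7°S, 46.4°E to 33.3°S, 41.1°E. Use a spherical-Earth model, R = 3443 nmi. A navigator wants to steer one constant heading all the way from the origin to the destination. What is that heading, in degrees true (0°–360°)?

191.7°

Meridional parts: M(φ₁)=-0.1701, M(φ₂)=-0.6170 → ΔM = -0.4469;  Δλ = -0.0925 rad
tan C = Δλ / ΔM = +0.2070 → C = 191.70°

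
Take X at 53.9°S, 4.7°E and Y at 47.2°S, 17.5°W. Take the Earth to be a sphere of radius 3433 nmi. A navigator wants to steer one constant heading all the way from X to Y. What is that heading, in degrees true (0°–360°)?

295.5°

Meridional parts: M(φ₁)=-1.1212, M(φ₂)=-0.9368 → ΔM = +0.1845;  Δλ = -0.3875 rad
tan C = Δλ / ΔM = -2.1006 → C = 295.46°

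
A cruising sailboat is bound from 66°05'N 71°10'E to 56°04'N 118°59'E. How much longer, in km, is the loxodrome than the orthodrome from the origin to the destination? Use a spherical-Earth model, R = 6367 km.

62 km

Great circle: cos σ = sin φ₁ sin φ₂ + cos φ₁ cos φ₂ cos Δλ,  σ = 0.4265 rad → d_gc = 2715.6 km
Rhumb line: Δψ = -0.3650, q = Δφ/Δψ = 0.4790, d_rh = R√(Δφ²+q²Δλ²) = 2777.9 km
Excess = 2777.9 − 2715.6 = 62.3 ≈ 62 km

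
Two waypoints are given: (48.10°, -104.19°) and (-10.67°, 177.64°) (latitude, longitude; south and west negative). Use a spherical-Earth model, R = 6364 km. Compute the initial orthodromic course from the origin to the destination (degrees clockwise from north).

254.1°

θ = atan2( sin Δλ·cos φ₂ ,  cos φ₁ sin φ₂ − sin φ₁ cos φ₂ cos Δλ )
  = atan2(-0.9618, -0.2736) = 254.12°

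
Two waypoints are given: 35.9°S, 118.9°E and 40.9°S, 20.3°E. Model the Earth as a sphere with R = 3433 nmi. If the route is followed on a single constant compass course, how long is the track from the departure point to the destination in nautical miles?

4636 nmi

Δψ = ln[tan(π/4+φ₂/2)/tan(π/4+φ₁/2)] = -0.1114;  Δφ = -0.0873 rad,  Δλ = -1.7209 rad
q = Δφ/Δψ = 0.7831
d = R·√(Δφ² + q²Δλ²) = 3433·1.35051 = 4636 nmi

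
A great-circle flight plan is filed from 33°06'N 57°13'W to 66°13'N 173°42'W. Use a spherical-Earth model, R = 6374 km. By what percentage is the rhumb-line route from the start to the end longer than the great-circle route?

Great circle: σ = 1.2142 rad → d_gc = Rσ = 7739.4 km
Rhumb: Δφ = +0.5780, Δλ = -2.0330, Δψ = +0.9451, q = Δφ/Δψ = 0.6116 → d_rh = R√(Δφ²+q²Δλ²) = 8739.7 km
Excess = (8739.7 − 7739.4) / 7739.4 = 1000.3 / 7739.4 = 12.92% ≈ 12.9%

12.9%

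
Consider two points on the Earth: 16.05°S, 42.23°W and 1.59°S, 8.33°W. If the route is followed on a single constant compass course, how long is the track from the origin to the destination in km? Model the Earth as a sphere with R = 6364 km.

Rhumb course C = atan2(Δλ, Δψ) with Δψ = ln[tan(π/4+φ₂/2)/tan(π/4+φ₁/2)] = +0.2561, Δλ = +0.5917 → C = 66.59°
d = R·|Δφ| / |cos C| = 6364·0.25237 / 0.39724 = 4043 km

4043 km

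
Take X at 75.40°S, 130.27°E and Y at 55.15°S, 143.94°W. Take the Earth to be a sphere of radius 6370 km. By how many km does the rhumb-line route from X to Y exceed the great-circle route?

335 km

Great circle: cos σ = sin φ₁ sin φ₂ + cos φ₁ cos φ₂ cos Δλ,  σ = 0.6356 rad → d_gc = 4048.7 km
Rhumb line: Δψ = +0.8961, q = Δφ/Δψ = 0.3944, d_rh = R√(Δφ²+q²Δλ²) = 4384.0 km
Excess = 4384.0 − 4048.7 = 335.3 ≈ 335 km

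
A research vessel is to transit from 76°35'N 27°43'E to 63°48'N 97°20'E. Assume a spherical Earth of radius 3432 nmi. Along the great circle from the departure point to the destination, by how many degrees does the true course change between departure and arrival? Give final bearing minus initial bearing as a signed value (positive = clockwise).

At departure: θ₁ = atan2(sin Δλ cos φ₂, cos φ₁ sin φ₂ − sin φ₁ cos φ₂ cos Δλ) = 81.94°
At arrival: θ₂ = atan2(sin Δλ cos φ₁, −cos φ₂ sin φ₁ + sin φ₂ cos φ₁ cos Δλ) = 148.64°
Δθ = θ₂ − θ₁ = +66.7°

+66.7°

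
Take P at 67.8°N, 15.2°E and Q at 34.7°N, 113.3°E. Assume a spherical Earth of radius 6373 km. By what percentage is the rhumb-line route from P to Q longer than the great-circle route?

8.9%

Great circle: σ = 1.0664 rad → d_gc = Rσ = 6795.9 km
Rhumb: Δφ = -0.5777, Δλ = +1.7122, Δψ = -0.9822, q = Δφ/Δψ = 0.5882 → d_rh = R√(Δφ²+q²Δλ²) = 7399.0 km
Excess = (7399.0 − 6795.9) / 6795.9 = 603.1 / 6795.9 = 8.87% ≈ 8.9%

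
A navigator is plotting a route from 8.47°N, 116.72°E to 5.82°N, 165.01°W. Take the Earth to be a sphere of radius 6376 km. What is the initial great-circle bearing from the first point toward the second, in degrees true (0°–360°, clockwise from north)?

θ = atan2( sin Δλ·cos φ₂ ,  cos φ₁ sin φ₂ − sin φ₁ cos φ₂ cos Δλ )
  = atan2(+0.9741, +0.0705) = 85.86°

85.9°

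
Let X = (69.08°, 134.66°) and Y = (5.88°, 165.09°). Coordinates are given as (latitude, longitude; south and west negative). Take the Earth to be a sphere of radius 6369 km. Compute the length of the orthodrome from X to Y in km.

7370 km

Haversine: a = sin²(Δφ/2)+cos φ₁ cos φ₂ sin²(Δλ/2) = 0.29902;  σ = 2·atan2(√a,√(1−a))
σ = 66.300° → d = Rσ = 6369·1.15715 = 7370 km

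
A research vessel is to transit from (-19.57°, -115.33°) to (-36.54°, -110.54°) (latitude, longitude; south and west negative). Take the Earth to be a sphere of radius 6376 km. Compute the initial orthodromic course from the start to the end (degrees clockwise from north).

N = sin Δλ·cos φ₂ = +0.0671;  D = cos φ₁ sin φ₂ − sin φ₁ cos φ₂ cos Δλ = -0.2928
initial course = atan2(N, D) = 167.09°

167.1°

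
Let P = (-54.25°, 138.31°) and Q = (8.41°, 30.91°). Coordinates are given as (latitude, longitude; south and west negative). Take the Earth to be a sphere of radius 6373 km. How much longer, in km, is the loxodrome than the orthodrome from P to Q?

Great circle: cos σ = sin φ₁ sin φ₂ + cos φ₁ cos φ₂ cos Δλ,  σ = 1.8666 rad → d_gc = 11896.0 km
Rhumb line: Δψ = +1.2789, q = Δφ/Δψ = 0.8551, d_rh = R√(Δφ²+q²Δλ²) = 12366.3 km
Excess = 12366.3 − 11896.0 = 470.3 ≈ 470 km

470 km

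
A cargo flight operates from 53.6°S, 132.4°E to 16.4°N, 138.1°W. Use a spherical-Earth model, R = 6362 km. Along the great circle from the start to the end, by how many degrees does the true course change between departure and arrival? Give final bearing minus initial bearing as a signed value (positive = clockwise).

At departure: θ₁ = atan2(sin Δλ cos φ₂, cos φ₁ sin φ₂ − sin φ₁ cos φ₂ cos Δλ) = 79.70°
At arrival: θ₂ = atan2(sin Δλ cos φ₁, −cos φ₂ sin φ₁ + sin φ₂ cos φ₁ cos Δλ) = 37.49°
Δθ = θ₂ − θ₁ = -42.2°

-42.2°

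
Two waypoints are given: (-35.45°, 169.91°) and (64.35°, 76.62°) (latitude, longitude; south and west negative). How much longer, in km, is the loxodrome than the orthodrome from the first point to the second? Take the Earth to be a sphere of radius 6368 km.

273 km

Great circle: cos σ = sin φ₁ sin φ₂ + cos φ₁ cos φ₂ cos Δλ,  σ = 2.1449 rad → d_gc = 13658.7 km
Rhumb line: Δψ = +2.1424, q = Δφ/Δψ = 0.8130, d_rh = R√(Δφ²+q²Δλ²) = 13931.9 km
Excess = 13931.9 − 13658.7 = 273.2 ≈ 273 km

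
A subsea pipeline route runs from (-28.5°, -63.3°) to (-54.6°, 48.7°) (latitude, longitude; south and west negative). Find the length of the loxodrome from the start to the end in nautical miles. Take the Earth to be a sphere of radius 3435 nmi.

5154 nmi

Rhumb course C = atan2(Δλ, Δψ) with Δψ = ln[tan(π/4+φ₂/2)/tan(π/4+φ₁/2)] = -0.6228, Δλ = +1.9548 → C = 107.67°
d = R·|Δφ| / |cos C| = 3435·0.45553 / 0.30358 = 5154 nmi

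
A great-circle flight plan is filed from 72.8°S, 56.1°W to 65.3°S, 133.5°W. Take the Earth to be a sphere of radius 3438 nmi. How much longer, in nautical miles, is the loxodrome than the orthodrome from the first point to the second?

113 nmi

Great circle: cos σ = sin φ₁ sin φ₂ + cos φ₁ cos φ₂ cos Δλ,  σ = 0.4627 rad → d_gc = 1590.9 nmi
Rhumb line: Δψ = +0.3700, q = Δφ/Δψ = 0.3538, d_rh = R√(Δφ²+q²Δλ²) = 1703.6 nmi
Excess = 1703.6 − 1590.9 = 112.7 ≈ 113 nmi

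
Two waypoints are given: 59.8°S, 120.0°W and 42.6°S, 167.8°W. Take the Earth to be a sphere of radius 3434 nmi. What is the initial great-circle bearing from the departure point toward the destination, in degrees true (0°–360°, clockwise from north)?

279.1°

θ = atan2( sin Δλ·cos φ₂ ,  cos φ₁ sin φ₂ − sin φ₁ cos φ₂ cos Δλ )
  = atan2(-0.5453, +0.0869) = 279.05°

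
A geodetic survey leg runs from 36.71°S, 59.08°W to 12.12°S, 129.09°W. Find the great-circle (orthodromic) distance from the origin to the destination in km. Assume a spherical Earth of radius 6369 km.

7429 km

cos σ = sin φ₁ sin φ₂ + cos φ₁ cos φ₂ cos Δλ
      = sin(-36.71°)sin(-12.12°) + cos(-36.71°)cos(-12.12°)cos(-70.01°) = 0.3935
σ = 66.830° → d = Rσ = 6369·1.16641 = 7429 km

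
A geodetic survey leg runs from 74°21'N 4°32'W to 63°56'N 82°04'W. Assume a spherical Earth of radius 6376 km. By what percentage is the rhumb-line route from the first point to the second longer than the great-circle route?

7.1%

Great circle: σ = 0.4722 rad → d_gc = Rσ = 3010.7 km
Rhumb: Δφ = -0.1818, Δλ = -1.3532, Δψ = -0.5214, q = Δφ/Δψ = 0.3487 → d_rh = R√(Δφ²+q²Δλ²) = 3224.1 km
Excess = (3224.1 − 3010.7) / 3010.7 = 213.4 / 3010.7 = 7.09% ≈ 7.1%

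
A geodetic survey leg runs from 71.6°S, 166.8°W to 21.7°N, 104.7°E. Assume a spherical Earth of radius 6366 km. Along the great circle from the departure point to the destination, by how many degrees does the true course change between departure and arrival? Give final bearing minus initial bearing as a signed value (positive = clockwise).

+61.8°

Initial bearing θ₁ = atan2(sin Δλ cos φ₂, cos φ₁ sin φ₂ − sin φ₁ cos φ₂ cos Δλ) = 278.56°
Final bearing θ₂ = (initial bearing from the destination back to the start) + 180° = 340.37°
Δθ = θ₂ − θ₁ = +61.8°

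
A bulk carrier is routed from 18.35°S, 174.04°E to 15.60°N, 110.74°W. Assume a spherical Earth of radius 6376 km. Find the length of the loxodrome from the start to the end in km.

9069 km

Rhumb course C = atan2(Δλ, Δψ) with Δψ = ln[tan(π/4+φ₂/2)/tan(π/4+φ₁/2)] = +0.6016, Δλ = +1.3128 → C = 65.38°
d = R·|Δφ| / |cos C| = 6376·0.59254 / 0.41658 = 9069 km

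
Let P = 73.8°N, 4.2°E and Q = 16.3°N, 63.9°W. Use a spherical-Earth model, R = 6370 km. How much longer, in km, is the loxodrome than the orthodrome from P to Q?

Great circle: cos σ = sin φ₁ sin φ₂ + cos φ₁ cos φ₂ cos Δλ,  σ = 1.1924 rad → d_gc = 7595.8 km
Rhumb line: Δψ = -1.6613, q = Δφ/Δψ = 0.6041, d_rh = R√(Δφ²+q²Δλ²) = 7860.4 km
Excess = 7860.4 − 7595.8 = 264.6 ≈ 265 km

265 km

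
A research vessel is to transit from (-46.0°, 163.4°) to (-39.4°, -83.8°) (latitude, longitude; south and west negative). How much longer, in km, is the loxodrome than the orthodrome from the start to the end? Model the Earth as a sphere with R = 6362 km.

Great circle: cos σ = sin φ₁ sin φ₂ + cos φ₁ cos φ₂ cos Δλ,  σ = 1.3196 rad → d_gc = 8395.2 km
Rhumb line: Δψ = +0.1570, q = Δφ/Δψ = 0.7338, d_rh = R√(Δφ²+q²Δλ²) = 9220.3 km
Excess = 9220.3 − 8395.2 = 825.1 ≈ 825 km

825 km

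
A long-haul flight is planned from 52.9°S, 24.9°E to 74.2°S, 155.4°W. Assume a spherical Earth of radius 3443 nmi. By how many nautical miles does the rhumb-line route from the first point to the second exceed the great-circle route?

Great circle: cos σ = sin φ₁ sin φ₂ + cos φ₁ cos φ₂ cos Δλ,  σ = 0.9233 rad → d_gc = 3178.8 nmi
Rhumb line: Δψ = -0.8831, q = Δφ/Δψ = 0.4210, d_rh = R√(Δφ²+q²Δλ²) = 4722.7 nmi
Excess = 4722.7 − 3178.8 = 1543.9 ≈ 1544 nmi

1544 nmi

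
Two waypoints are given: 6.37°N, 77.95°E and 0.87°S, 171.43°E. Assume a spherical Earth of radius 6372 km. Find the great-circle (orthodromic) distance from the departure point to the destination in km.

cos σ = sin φ₁ sin φ₂ + cos φ₁ cos φ₂ cos Δλ
      = sin(6.37°)sin(-0.87°) + cos(6.37°)cos(-0.87°)cos(93.48°) = -0.0620
σ = 93.555° → d = Rσ = 6372·1.63284 = 10404 km

10404 km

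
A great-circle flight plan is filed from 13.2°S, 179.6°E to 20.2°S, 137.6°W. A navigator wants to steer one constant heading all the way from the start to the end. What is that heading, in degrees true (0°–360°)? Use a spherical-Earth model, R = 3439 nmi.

Meridional parts: M(φ₁)=-0.2324, M(φ₂)=-0.3601 → ΔM = -0.1276;  Δλ = +0.7470 rad
tan C = Δλ / ΔM = -5.8521 → C = 99.70°

99.7°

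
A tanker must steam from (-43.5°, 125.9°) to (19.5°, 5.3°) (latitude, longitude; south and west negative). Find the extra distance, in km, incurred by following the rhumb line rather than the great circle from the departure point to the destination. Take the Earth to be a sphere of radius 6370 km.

284 km

Great circle: cos σ = sin φ₁ sin φ₂ + cos φ₁ cos φ₂ cos Δλ,  σ = 2.1869 rad → d_gc = 13930.4 km
Rhumb line: Δψ = +1.1919, q = Δφ/Δψ = 0.9225, d_rh = R√(Δφ²+q²Δλ²) = 14214.4 km
Excess = 14214.4 − 13930.4 = 284.0 ≈ 284 km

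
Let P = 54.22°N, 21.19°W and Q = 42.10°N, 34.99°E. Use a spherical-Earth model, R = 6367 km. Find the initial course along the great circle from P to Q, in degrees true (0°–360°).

84.7°

N = sin Δλ·cos φ₂ = +0.6164;  D = cos φ₁ sin φ₂ − sin φ₁ cos φ₂ cos Δλ = +0.0569
initial course = atan2(N, D) = 84.72°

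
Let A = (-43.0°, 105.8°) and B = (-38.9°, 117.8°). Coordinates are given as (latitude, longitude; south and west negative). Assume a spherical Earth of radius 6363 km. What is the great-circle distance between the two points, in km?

1103 km

cos σ = sin φ₁ sin φ₂ + cos φ₁ cos φ₂ cos Δλ
      = sin(-43.00°)sin(-38.90°) + cos(-43.00°)cos(-38.90°)cos(12.00°) = 0.9850
σ = 9.935° → d = Rσ = 6363·0.17340 = 1103 km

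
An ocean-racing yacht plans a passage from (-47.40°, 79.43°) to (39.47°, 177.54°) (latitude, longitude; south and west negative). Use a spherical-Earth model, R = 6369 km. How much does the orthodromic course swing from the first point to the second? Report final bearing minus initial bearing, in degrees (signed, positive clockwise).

Initial bearing θ₁ = atan2(sin Δλ cos φ₂, cos φ₁ sin φ₂ − sin φ₁ cos φ₂ cos Δλ) = 65.39°
Final bearing θ₂ = (initial bearing from the destination back to the start) + 180° = 52.86°
Δθ = θ₂ − θ₁ = -12.5°

-12.5°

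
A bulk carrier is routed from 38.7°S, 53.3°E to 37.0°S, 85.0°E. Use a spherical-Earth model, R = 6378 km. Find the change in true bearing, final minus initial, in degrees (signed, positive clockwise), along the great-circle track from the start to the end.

-19.8°

Initial bearing θ₁ = atan2(sin Δλ cos φ₂, cos φ₁ sin φ₂ − sin φ₁ cos φ₂ cos Δλ) = 96.10°
Final bearing θ₂ = (initial bearing from the destination back to the start) + 180° = 76.33°
Δθ = θ₂ − θ₁ = -19.8°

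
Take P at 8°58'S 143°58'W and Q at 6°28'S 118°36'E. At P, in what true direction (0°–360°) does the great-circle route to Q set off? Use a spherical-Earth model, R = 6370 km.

262.4°

N = sin Δλ·cos φ₂ = -0.9853;  D = cos φ₁ sin φ₂ − sin φ₁ cos φ₂ cos Δλ = -0.1313
initial course = atan2(N, D) = 262.41°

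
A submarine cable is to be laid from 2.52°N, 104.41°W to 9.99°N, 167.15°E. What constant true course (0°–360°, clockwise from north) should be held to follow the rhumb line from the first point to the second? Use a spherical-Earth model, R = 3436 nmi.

274.9°

Δψ = ln[tan(π/4+φ₂/2)/tan(π/4+φ₁/2)] = +0.1313
Δλ = -1.5436 rad (taken the short way round)
course = atan2(Δλ, Δψ) = 274.86°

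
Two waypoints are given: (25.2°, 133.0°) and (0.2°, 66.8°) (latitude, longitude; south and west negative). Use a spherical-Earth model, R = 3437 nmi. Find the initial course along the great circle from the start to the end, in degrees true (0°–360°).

N = sin Δλ·cos φ₂ = -0.9150;  D = cos φ₁ sin φ₂ − sin φ₁ cos φ₂ cos Δλ = -0.1687
initial course = atan2(N, D) = 259.56°

259.6°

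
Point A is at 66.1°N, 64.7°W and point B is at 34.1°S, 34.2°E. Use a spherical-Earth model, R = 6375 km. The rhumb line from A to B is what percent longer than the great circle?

Great circle: σ = 2.1706 rad → d_gc = Rσ = 13837.5 km
Rhumb: Δφ = -1.7488, Δλ = +1.7261, Δψ = -2.1866, q = Δφ/Δψ = 0.7998 → d_rh = R√(Δφ²+q²Δλ²) = 14203.9 km
Excess = (14203.9 − 13837.5) / 13837.5 = 366.4 / 13837.5 = 2.648% ≈ 2.6%

2.6%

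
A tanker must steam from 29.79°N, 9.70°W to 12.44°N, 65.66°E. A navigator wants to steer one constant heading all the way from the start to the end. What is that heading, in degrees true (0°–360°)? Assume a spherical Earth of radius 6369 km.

Meridional parts: M(φ₁)=+0.5451, M(φ₂)=+0.2188 → ΔM = -0.3262;  Δλ = +1.3153 rad
tan C = Δλ / ΔM = -4.0317 → C = 103.93°

103.9°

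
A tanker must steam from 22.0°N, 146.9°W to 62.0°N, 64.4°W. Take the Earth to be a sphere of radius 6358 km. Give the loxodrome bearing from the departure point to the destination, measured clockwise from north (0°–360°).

Δψ = ln[tan(π/4+φ₂/2)/tan(π/4+φ₁/2)] = +0.9952
Δλ = +1.4399 rad (taken the short way round)
course = atan2(Δλ, Δψ) = 55.35°

55.3°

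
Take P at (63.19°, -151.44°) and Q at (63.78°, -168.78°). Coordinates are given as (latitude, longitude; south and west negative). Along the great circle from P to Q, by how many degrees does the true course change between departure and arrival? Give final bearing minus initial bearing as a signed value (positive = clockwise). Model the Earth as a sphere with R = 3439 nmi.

Initial bearing θ₁ = atan2(sin Δλ cos φ₂, cos φ₁ sin φ₂ − sin φ₁ cos φ₂ cos Δλ) = 282.10°
Final bearing θ₂ = (initial bearing from the destination back to the start) + 180° = 266.56°
Δθ = θ₂ − θ₁ = -15.5°

-15.5°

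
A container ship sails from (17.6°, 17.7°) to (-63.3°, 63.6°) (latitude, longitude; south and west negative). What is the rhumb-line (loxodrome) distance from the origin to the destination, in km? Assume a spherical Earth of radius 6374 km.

9898 km

Δψ = ln[tan(π/4+φ₂/2)/tan(π/4+φ₁/2)] = -1.7505;  Δφ = -1.4120 rad,  Δλ = +0.8011 rad
q = Δφ/Δψ = 0.8066
d = R·√(Δφ² + q²Δλ²) = 6374·1.55281 = 9898 km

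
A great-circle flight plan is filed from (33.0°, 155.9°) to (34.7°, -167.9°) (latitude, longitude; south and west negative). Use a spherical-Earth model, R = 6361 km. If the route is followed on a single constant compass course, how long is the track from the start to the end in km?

Δψ = ln[tan(π/4+φ₂/2)/tan(π/4+φ₁/2)] = +0.0357;  Δφ = +0.0297 rad,  Δλ = +0.6318 rad
q = Δφ/Δψ = 0.8304
d = R·√(Δφ² + q²Δλ²) = 6361·0.52552 = 3343 km

3343 km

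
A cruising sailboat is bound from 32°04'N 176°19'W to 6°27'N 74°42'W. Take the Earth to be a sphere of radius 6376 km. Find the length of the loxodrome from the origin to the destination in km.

Δψ = ln[tan(π/4+φ₂/2)/tan(π/4+φ₁/2)] = -0.4786;  Δφ = -0.4471 rad,  Δλ = +1.7735 rad
q = Δφ/Δψ = 0.9342
d = R·√(Δφ² + q²Δλ²) = 6376·1.71609 = 10942 km

10942 km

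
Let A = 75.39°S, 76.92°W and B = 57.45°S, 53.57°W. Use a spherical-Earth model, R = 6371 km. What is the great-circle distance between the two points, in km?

Haversine: a = sin²(Δφ/2)+cos φ₁ cos φ₂ sin²(Δλ/2) = 0.02987;  σ = 2·atan2(√a,√(1−a))
σ = 19.904° → d = Rσ = 6371·0.34739 = 2213 km

2213 km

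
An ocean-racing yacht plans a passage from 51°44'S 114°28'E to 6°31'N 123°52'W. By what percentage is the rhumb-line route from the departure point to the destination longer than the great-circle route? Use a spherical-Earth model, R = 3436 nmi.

5.4%

Great circle: σ = 1.9956 rad → d_gc = Rσ = 6856.9 nmi
Rhumb: Δφ = +1.0167, Δλ = +2.1235, Δψ = +1.1726, q = Δφ/Δψ = 0.8670 → d_rh = R√(Δφ²+q²Δλ²) = 7226.3 nmi
Excess = (7226.3 − 6856.9) / 6856.9 = 369.4 / 6856.9 = 5.39% ≈ 5.4%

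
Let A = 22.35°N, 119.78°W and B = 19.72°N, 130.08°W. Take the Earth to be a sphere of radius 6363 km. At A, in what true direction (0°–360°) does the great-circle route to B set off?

θ = atan2( sin Δλ·cos φ₂ ,  cos φ₁ sin φ₂ − sin φ₁ cos φ₂ cos Δλ )
  = atan2(-0.1683, -0.0401) = 256.59°

256.6°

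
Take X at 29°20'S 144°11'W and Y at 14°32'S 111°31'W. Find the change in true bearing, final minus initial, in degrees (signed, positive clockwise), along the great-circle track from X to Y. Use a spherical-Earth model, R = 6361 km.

Initial bearing θ₁ = atan2(sin Δλ cos φ₂, cos φ₁ sin φ₂ − sin φ₁ cos φ₂ cos Δλ) = 70.95°
Final bearing θ₂ = (initial bearing from the destination back to the start) + 180° = 58.35°
Δθ = θ₂ − θ₁ = -12.6°

-12.6°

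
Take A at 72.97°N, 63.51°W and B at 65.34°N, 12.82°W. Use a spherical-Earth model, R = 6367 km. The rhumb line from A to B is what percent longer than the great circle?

Great circle: σ = 0.3290 rad → d_gc = Rσ = 2094.8 km
Rhumb: Δφ = -0.1332, Δλ = +0.8847, Δψ = -0.3784, q = Δφ/Δψ = 0.3519 → d_rh = R√(Δφ²+q²Δλ²) = 2156.0 km
Excess = (2156.0 − 2094.8) / 2094.8 = 61.2 / 2094.8 = 2.92% ≈ 2.9%

2.9%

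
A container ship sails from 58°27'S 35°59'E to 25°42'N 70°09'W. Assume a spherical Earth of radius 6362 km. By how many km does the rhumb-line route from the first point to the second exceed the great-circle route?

367 km

Great circle: cos σ = sin φ₁ sin φ₂ + cos φ₁ cos φ₂ cos Δλ,  σ = 2.0951 rad → d_gc = 13328.7 km
Rhumb line: Δψ = +1.7285, q = Δφ/Δψ = 0.8497, d_rh = R√(Δφ²+q²Δλ²) = 13696.0 km
Excess = 13696.0 − 13328.7 = 367.3 ≈ 367 km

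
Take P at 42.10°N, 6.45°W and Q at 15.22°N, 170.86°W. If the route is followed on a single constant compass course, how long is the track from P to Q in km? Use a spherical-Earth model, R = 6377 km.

Δψ = ln[tan(π/4+φ₂/2)/tan(π/4+φ₁/2)] = -0.5427;  Δφ = -0.4691 rad,  Δλ = -2.8695 rad
q = Δφ/Δψ = 0.8645
d = R·√(Δφ² + q²Δλ²) = 6377·2.52456 = 16099 km

16099 km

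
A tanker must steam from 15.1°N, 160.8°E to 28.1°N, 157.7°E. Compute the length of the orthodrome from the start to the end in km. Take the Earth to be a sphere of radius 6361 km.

1478 km

Haversine: a = sin²(Δφ/2)+cos φ₁ cos φ₂ sin²(Δλ/2) = 0.01344;  σ = 2·atan2(√a,√(1−a))
σ = 13.314° → d = Rσ = 6361·0.23237 = 1478 km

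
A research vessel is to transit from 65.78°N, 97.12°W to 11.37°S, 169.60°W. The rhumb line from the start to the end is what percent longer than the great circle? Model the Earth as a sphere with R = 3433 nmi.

Great circle: σ = 1.6295 rad → d_gc = Rσ = 5594.2 nmi
Rhumb: Δφ = -1.3465, Δλ = -1.2650, Δψ = -1.7389, q = Δφ/Δψ = 0.7743 → d_rh = R√(Δφ²+q²Δλ²) = 5716.4 nmi
Excess = (5716.4 − 5594.2) / 5594.2 = 122.2 / 5594.2 = 2.18% ≈ 2.2%

2.2%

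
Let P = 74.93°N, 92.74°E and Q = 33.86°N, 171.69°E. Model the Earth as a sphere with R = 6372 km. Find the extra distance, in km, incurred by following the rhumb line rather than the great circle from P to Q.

Great circle: cos σ = sin φ₁ sin φ₂ + cos φ₁ cos φ₂ cos Δλ,  σ = 0.9528 rad → d_gc = 6071.38 km
Rhumb line: Δψ = -1.3942, q = Δφ/Δψ = 0.5141, d_rh = R√(Δφ²+q²Δλ²) = 6421.92 km
Excess = 6421.92 − 6071.38 = 350.54 ≈ 351 km

351 km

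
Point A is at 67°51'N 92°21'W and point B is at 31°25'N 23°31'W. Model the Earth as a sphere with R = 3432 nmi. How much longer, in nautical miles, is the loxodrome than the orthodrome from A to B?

124 nmi

Great circle: cos σ = sin φ₁ sin φ₂ + cos φ₁ cos φ₂ cos Δλ,  σ = 0.9286 rad → d_gc = 3186.9 nmi
Rhumb line: Δψ = -1.0529, q = Δφ/Δψ = 0.6039, d_rh = R√(Δφ²+q²Δλ²) = 3311.0 nmi
Excess = 3311.0 − 3186.9 = 124.1 ≈ 124 nmi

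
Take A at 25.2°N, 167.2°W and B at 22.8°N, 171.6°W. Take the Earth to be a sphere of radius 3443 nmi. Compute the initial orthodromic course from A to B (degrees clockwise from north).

240.1°

θ = atan2( sin Δλ·cos φ₂ ,  cos φ₁ sin φ₂ − sin φ₁ cos φ₂ cos Δλ )
  = atan2(-0.0707, -0.0407) = 240.07°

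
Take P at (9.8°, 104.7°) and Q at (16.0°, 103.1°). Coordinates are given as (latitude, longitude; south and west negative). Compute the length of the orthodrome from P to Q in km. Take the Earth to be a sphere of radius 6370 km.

711 km

cos σ = sin φ₁ sin φ₂ + cos φ₁ cos φ₂ cos Δλ
      = sin(9.80°)sin(16.00°) + cos(9.80°)cos(16.00°)cos(-1.60°) = 0.9938
σ = 6.393° → d = Rσ = 6370·0.11158 = 711 km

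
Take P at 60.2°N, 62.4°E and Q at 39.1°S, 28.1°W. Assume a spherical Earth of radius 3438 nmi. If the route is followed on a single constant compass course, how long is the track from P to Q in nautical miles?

7500 nmi

Rhumb course C = atan2(Δλ, Δψ) with Δψ = ln[tan(π/4+φ₂/2)/tan(π/4+φ₁/2)] = -2.0665, Δλ = -1.5795 → C = 217.39°
d = R·|Δφ| / |cos C| = 3438·1.73311 / 0.79450 = 7500 nmi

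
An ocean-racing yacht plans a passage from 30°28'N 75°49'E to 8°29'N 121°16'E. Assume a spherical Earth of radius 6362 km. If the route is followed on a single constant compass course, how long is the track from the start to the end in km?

Rhumb course C = atan2(Δλ, Δψ) with Δψ = ln[tan(π/4+φ₂/2)/tan(π/4+φ₁/2)] = -0.4101, Δλ = +0.7933 → C = 117.34°
d = R·|Δφ| / |cos C| = 6362·0.38368 / 0.45927 = 5315 km

5315 km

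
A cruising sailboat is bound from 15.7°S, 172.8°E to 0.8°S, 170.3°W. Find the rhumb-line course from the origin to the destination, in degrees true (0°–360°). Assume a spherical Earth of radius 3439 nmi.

Meridional parts: M(φ₁)=-0.2775, M(φ₂)=-0.0140 → ΔM = +0.2635;  Δλ = +0.2950 rad
tan C = Δλ / ΔM = +1.1192 → C = 48.22°

48.2°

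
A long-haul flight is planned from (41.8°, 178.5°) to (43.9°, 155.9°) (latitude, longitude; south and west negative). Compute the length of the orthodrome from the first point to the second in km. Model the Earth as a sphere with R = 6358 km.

1847 km

Haversine: a = sin²(Δφ/2)+cos φ₁ cos φ₂ sin²(Δλ/2) = 0.02096;  σ = 2·atan2(√a,√(1−a))
σ = 16.648° → d = Rσ = 6358·0.29057 = 1847 km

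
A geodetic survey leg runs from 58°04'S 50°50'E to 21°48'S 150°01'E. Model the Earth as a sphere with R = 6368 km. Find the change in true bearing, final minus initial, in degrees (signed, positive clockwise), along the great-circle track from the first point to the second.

At departure: θ₁ = atan2(sin Δλ cos φ₂, cos φ₁ sin φ₂ − sin φ₁ cos φ₂ cos Δλ) = 109.37°
At arrival: θ₂ = atan2(sin Δλ cos φ₁, −cos φ₂ sin φ₁ + sin φ₂ cos φ₁ cos Δλ) = 32.51°
Δθ = θ₂ − θ₁ = -76.9°

-76.9°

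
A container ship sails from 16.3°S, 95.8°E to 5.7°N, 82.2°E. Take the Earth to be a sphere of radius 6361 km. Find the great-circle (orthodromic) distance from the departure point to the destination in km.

cos σ = sin φ₁ sin φ₂ + cos φ₁ cos φ₂ cos Δλ
      = sin(-16.30°)sin(5.70°) + cos(-16.30°)cos(5.70°)cos(-13.60°) = 0.9004
σ = 25.789° → d = Rσ = 6361·0.45010 = 2863 km

2863 km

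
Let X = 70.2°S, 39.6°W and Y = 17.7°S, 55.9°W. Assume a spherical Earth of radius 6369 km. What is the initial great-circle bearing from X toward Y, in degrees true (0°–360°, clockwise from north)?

340.6°

θ = atan2( sin Δλ·cos φ₂ ,  cos φ₁ sin φ₂ − sin φ₁ cos φ₂ cos Δλ )
  = atan2(-0.2674, +0.7573) = 340.55°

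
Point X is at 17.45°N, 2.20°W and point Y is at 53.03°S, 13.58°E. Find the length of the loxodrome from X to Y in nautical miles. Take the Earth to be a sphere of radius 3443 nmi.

4316 nmi

Rhumb course C = atan2(Δλ, Δψ) with Δψ = ln[tan(π/4+φ₂/2)/tan(π/4+φ₁/2)] = -1.4051, Δλ = +0.2754 → C = 168.91°
d = R·|Δφ| / |cos C| = 3443·1.23011 / 0.98133 = 4316 nmi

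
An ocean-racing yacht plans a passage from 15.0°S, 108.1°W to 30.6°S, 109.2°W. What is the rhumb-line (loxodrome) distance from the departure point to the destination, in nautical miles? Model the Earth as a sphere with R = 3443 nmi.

939 nmi

Rhumb course C = atan2(Δλ, Δψ) with Δψ = ln[tan(π/4+φ₂/2)/tan(π/4+φ₁/2)] = -0.2966, Δλ = -0.0192 → C = 183.70°
d = R·|Δφ| / |cos C| = 3443·0.27227 / 0.99791 = 939 nmi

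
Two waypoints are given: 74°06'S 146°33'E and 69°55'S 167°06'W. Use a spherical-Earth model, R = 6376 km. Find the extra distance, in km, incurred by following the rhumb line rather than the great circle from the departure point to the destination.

41 km

Great circle: cos σ = sin φ₁ sin φ₂ + cos φ₁ cos φ₂ cos Δλ,  σ = 0.2529 rad → d_gc = 1612.3 km
Rhumb line: Δψ = +0.2374, q = Δφ/Δψ = 0.3075, d_rh = R√(Δφ²+q²Δλ²) = 1653.0 km
Excess = 1653.0 − 1612.3 = 40.7 ≈ 41 km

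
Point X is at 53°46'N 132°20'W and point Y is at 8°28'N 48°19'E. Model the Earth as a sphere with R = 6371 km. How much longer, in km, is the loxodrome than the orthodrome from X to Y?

Great circle: cos σ = sin φ₁ sin φ₂ + cos φ₁ cos φ₂ cos Δλ,  σ = 2.0554 rad → d_gc = 13094.8 km
Rhumb line: Δψ = -0.9690, q = Δφ/Δψ = 0.8160, d_rh = R√(Δφ²+q²Δλ²) = 17034.4 km
Excess = 17034.4 − 13094.8 = 3939.6 ≈ 3940 km

3940 km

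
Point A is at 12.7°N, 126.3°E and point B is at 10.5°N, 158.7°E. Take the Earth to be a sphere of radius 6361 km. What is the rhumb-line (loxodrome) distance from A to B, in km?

3532 km

Rhumb course C = atan2(Δλ, Δψ) with Δψ = ln[tan(π/4+φ₂/2)/tan(π/4+φ₁/2)] = -0.0392, Δλ = +0.5655 → C = 93.97°
d = R·|Δφ| / |cos C| = 6361·0.03840 / 0.06916 = 3532 km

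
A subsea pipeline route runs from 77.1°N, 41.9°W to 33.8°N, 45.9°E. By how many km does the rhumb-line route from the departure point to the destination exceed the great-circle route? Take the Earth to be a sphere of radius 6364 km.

463 km

Great circle: cos σ = sin φ₁ sin φ₂ + cos φ₁ cos φ₂ cos Δλ,  σ = 0.9892 rad → d_gc = 6295.1 km
Rhumb line: Δψ = -1.5525, q = Δφ/Δψ = 0.4868, d_rh = R√(Δφ²+q²Δλ²) = 6757.8 km
Excess = 6757.8 − 6295.1 = 462.7 ≈ 463 km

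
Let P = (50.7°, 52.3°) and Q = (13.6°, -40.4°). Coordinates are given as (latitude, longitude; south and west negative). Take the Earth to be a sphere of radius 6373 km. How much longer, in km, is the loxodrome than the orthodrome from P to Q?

Great circle: cos σ = sin φ₁ sin φ₂ + cos φ₁ cos φ₂ cos Δλ,  σ = 1.4172 rad → d_gc = 9032.0 km
Rhumb line: Δψ = -0.7902, q = Δφ/Δψ = 0.8194, d_rh = R√(Δφ²+q²Δλ²) = 9403.0 km
Excess = 9403.0 − 9032.0 = 371.0 ≈ 371 km

371 km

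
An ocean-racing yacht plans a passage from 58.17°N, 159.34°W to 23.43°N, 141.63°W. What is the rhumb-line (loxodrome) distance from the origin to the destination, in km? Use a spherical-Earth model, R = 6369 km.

4118 km

Δψ = ln[tan(π/4+φ₂/2)/tan(π/4+φ₁/2)] = -0.8339;  Δφ = -0.6063 rad,  Δλ = +0.3091 rad
q = Δφ/Δψ = 0.7271
d = R·√(Δφ² + q²Δλ²) = 6369·0.64664 = 4118 km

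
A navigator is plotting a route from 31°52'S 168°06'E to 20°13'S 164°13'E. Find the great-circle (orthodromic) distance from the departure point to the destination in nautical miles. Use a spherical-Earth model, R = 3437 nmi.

729 nmi

Haversine: a = sin²(Δφ/2)+cos φ₁ cos φ₂ sin²(Δλ/2) = 0.01122;  σ = 2·atan2(√a,√(1−a))
σ = 12.158° → d = Rσ = 3437·0.21220 = 729 nmi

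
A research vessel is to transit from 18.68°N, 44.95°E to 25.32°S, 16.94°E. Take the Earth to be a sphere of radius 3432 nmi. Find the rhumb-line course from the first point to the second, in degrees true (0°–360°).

Meridional parts: M(φ₁)=+0.3320, M(φ₂)=-0.4570 → ΔM = -0.7890;  Δλ = -0.4889 rad
tan C = Δλ / ΔM = +0.6196 → C = 211.78°

211.8°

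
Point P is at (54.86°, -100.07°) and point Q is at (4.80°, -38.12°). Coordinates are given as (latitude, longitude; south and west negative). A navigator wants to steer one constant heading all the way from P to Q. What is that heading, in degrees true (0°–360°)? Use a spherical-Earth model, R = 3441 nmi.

134.6°

Δψ = ln[tan(π/4+φ₂/2)/tan(π/4+φ₁/2)] = -1.0661
Δλ = +1.0812 rad (taken the short way round)
course = atan2(Δλ, Δψ) = 134.60°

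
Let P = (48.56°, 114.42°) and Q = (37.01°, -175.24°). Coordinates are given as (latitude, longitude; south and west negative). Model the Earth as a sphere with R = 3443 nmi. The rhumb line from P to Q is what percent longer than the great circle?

Great circle: σ = 0.8905 rad → d_gc = Rσ = 3065.8 nmi
Rhumb: Δφ = -0.2016, Δλ = +1.2277, Δψ = -0.2759, q = Δφ/Δψ = 0.7305 → d_rh = R√(Δφ²+q²Δλ²) = 3164.8 nmi
Excess = (3164.8 − 3065.8) / 3065.8 = 99.0 / 3065.8 = 3.23% ≈ 3.2%

3.2%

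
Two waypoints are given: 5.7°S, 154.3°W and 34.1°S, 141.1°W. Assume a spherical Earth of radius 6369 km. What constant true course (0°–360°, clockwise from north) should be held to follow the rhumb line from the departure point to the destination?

Δψ = ln[tan(π/4+φ₂/2)/tan(π/4+φ₁/2)] = -0.5341
Δλ = +0.2304 rad (taken the short way round)
course = atan2(Δλ, Δψ) = 156.67°

156.7°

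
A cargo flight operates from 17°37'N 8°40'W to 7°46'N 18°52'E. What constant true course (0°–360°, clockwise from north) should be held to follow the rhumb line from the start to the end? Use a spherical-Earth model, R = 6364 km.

Δψ = ln[tan(π/4+φ₂/2)/tan(π/4+φ₁/2)] = -0.1765
Δλ = +0.4805 rad (taken the short way round)
course = atan2(Δλ, Δψ) = 110.16°

110.2°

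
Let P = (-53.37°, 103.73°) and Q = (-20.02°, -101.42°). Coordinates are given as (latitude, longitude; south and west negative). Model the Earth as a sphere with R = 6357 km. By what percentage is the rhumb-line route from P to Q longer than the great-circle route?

Great circle: σ = 1.8057 rad → d_gc = Rσ = 11478.6 km
Rhumb: Δφ = +0.5821, Δλ = +2.7026, Δψ = +0.7489, q = Δφ/Δψ = 0.7773 → d_rh = R√(Δφ²+q²Δλ²) = 13857.2 km
Excess = (13857.2 − 11478.6) / 11478.6 = 2378.6 / 11478.6 = 20.72% ≈ 20.7%

20.7%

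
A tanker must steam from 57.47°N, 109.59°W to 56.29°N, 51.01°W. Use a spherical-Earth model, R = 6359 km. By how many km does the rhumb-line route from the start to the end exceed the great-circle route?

Great circle: cos σ = sin φ₁ sin φ₂ + cos φ₁ cos φ₂ cos Δλ,  σ = 0.5415 rad → d_gc = 3443.5 km
Rhumb line: Δψ = -0.0377, q = Δφ/Δψ = 0.5463, d_rh = R√(Δφ²+q²Δλ²) = 3554.5 km
Excess = 3554.5 − 3443.5 = 111.0 ≈ 111 km

111 km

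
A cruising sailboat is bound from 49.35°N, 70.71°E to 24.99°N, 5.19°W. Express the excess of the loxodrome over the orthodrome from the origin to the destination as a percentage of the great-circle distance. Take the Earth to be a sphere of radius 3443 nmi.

Great circle: σ = 1.0879 rad → d_gc = Rσ = 3745.6 nmi
Rhumb: Δφ = -0.4252, Δλ = -1.3247, Δψ = -0.5425, q = Δφ/Δψ = 0.7838 → d_rh = R√(Δφ²+q²Δλ²) = 3862.8 nmi
Excess = (3862.8 − 3745.6) / 3745.6 = 117.2 / 3745.6 = 3.13% ≈ 3.1%

3.1%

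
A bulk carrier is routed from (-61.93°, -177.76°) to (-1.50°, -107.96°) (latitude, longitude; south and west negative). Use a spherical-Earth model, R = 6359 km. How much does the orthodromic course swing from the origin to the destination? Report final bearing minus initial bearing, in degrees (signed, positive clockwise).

Initial bearing θ₁ = atan2(sin Δλ cos φ₂, cos φ₁ sin φ₂ − sin φ₁ cos φ₂ cos Δλ) = 72.70°
Final bearing θ₂ = (initial bearing from the destination back to the start) + 180° = 26.71°
Δθ = θ₂ − θ₁ = -46.0°

-46.0°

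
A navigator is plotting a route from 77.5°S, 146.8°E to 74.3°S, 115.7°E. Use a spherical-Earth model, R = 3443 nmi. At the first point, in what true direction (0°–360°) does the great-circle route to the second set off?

277.3°

N = sin Δλ·cos φ₂ = -0.1398;  D = cos φ₁ sin φ₂ − sin φ₁ cos φ₂ cos Δλ = +0.0178
initial course = atan2(N, D) = 277.28°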